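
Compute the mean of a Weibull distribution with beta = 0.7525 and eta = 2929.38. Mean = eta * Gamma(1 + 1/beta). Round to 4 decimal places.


beta = 0.7525, eta = 2929.38
1/beta = 1.3289
1 + 1/beta = 2.3289
Gamma(2.3289) = 1.1874
Mean = 2929.38 * 1.1874
Mean = 3478.3188

3478.3188


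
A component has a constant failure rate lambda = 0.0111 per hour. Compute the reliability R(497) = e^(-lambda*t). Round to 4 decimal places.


lambda = 0.0111
t = 497
lambda * t = 5.5167
R(t) = e^(-5.5167)
R(t) = 0.004

0.004


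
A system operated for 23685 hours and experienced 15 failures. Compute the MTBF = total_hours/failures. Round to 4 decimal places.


total_hours = 23685
failures = 15
MTBF = 23685 / 15
MTBF = 1579.0

1579.0


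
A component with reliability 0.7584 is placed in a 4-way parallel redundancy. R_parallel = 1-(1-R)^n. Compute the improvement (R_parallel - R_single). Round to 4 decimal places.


R_single = 0.7584, n = 4
1 - R_single = 0.2416
(1 - R_single)^n = 0.2416^4 = 0.0034
R_parallel = 1 - 0.0034 = 0.9966
Improvement = 0.9966 - 0.7584
Improvement = 0.2382

0.2382


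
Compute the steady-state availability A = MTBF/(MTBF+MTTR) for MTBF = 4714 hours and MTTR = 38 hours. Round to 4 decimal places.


MTBF = 4714
MTTR = 38
MTBF + MTTR = 4752
A = 4714 / 4752
A = 0.992

0.992


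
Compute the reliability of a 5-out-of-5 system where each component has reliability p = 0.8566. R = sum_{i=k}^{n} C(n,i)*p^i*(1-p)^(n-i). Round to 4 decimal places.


k = 5, n = 5, p = 0.8566
i=5: C(5,5)=1 * 0.8566^5 * 0.1434^0 = 0.4612
R = sum of terms = 0.4612

0.4612


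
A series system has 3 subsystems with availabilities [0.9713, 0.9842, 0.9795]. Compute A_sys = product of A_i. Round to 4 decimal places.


Subsystems: [0.9713, 0.9842, 0.9795]
After subsystem 1 (A=0.9713): product = 0.9713
After subsystem 2 (A=0.9842): product = 0.956
After subsystem 3 (A=0.9795): product = 0.9364
A_sys = 0.9364

0.9364


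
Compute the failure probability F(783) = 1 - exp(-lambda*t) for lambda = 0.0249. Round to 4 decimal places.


lambda = 0.0249, t = 783
lambda * t = 19.4967
exp(-19.4967) = 0.0
F(t) = 1 - 0.0
F(t) = 1.0

1.0


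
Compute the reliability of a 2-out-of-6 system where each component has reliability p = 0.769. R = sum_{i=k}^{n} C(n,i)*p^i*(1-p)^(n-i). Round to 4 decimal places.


k = 2, n = 6, p = 0.769
i=2: C(6,2)=15 * 0.769^2 * 0.231^4 = 0.0253
i=3: C(6,3)=20 * 0.769^3 * 0.231^3 = 0.1121
i=4: C(6,4)=15 * 0.769^4 * 0.231^2 = 0.2799
i=5: C(6,5)=6 * 0.769^5 * 0.231^1 = 0.3727
i=6: C(6,6)=1 * 0.769^6 * 0.231^0 = 0.2068
R = sum of terms = 0.9968

0.9968


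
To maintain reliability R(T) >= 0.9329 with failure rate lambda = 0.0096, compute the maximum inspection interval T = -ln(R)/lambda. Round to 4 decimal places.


R_target = 0.9329
lambda = 0.0096
-ln(0.9329) = 0.0695
T = 0.0695 / 0.0096
T = 7.2351

7.2351


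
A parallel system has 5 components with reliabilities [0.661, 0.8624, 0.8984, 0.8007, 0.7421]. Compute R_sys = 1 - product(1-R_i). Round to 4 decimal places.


Components: [0.661, 0.8624, 0.8984, 0.8007, 0.7421]
(1 - 0.661) = 0.339, running product = 0.339
(1 - 0.8624) = 0.1376, running product = 0.0466
(1 - 0.8984) = 0.1016, running product = 0.0047
(1 - 0.8007) = 0.1993, running product = 0.0009
(1 - 0.7421) = 0.2579, running product = 0.0002
Product of (1-R_i) = 0.0002
R_sys = 1 - 0.0002 = 0.9998

0.9998


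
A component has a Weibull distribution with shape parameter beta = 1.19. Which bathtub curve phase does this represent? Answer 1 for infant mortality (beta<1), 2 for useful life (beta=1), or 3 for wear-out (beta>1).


beta = 1.19
Compare beta to 1:
beta < 1 => infant mortality (phase 1)
beta = 1 => useful life (phase 2)
beta > 1 => wear-out (phase 3)
Since beta = 1.19, this is wear-out (increasing failure rate)
Phase = 3

3


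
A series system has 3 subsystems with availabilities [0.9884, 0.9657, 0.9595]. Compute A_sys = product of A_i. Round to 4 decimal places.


Subsystems: [0.9884, 0.9657, 0.9595]
After subsystem 1 (A=0.9884): product = 0.9884
After subsystem 2 (A=0.9657): product = 0.9545
After subsystem 3 (A=0.9595): product = 0.9158
A_sys = 0.9158

0.9158


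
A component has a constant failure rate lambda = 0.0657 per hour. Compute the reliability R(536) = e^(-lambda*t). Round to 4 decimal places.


lambda = 0.0657
t = 536
lambda * t = 35.2152
R(t) = e^(-35.2152)
R(t) = 0.0

0.0


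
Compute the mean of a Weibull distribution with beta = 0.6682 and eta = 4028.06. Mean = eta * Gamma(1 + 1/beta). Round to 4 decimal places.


beta = 0.6682, eta = 4028.06
1/beta = 1.4966
1 + 1/beta = 2.4966
Gamma(2.4966) = 1.3261
Mean = 4028.06 * 1.3261
Mean = 5341.734

5341.734


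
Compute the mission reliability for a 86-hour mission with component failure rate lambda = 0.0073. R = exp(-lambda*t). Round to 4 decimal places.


lambda = 0.0073
mission_time = 86
lambda * t = 0.0073 * 86 = 0.6278
R = exp(-0.6278)
R = 0.5338

0.5338


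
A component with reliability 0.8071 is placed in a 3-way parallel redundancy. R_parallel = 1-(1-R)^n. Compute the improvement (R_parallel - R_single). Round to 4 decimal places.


R_single = 0.8071, n = 3
1 - R_single = 0.1929
(1 - R_single)^n = 0.1929^3 = 0.0072
R_parallel = 1 - 0.0072 = 0.9928
Improvement = 0.9928 - 0.8071
Improvement = 0.1857

0.1857


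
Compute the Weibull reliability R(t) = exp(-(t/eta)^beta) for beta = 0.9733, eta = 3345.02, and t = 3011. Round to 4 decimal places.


beta = 0.9733, eta = 3345.02, t = 3011
t/eta = 3011 / 3345.02 = 0.9001
(t/eta)^beta = 0.9001^0.9733 = 0.9027
R(t) = exp(-0.9027)
R(t) = 0.4055

0.4055


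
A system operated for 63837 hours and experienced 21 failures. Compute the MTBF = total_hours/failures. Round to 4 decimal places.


total_hours = 63837
failures = 21
MTBF = 63837 / 21
MTBF = 3039.8571

3039.8571


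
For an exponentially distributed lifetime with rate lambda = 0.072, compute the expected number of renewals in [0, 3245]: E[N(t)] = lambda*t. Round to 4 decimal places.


lambda = 0.072
t = 3245
E[N(t)] = lambda * t
E[N(t)] = 0.072 * 3245
E[N(t)] = 233.64

233.64


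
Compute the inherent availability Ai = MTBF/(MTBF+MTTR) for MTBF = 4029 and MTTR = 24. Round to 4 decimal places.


MTBF = 4029
MTTR = 24
MTBF + MTTR = 4053
Ai = 4029 / 4053
Ai = 0.9941

0.9941


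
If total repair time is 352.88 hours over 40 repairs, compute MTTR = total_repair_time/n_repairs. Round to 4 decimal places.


total_repair_time = 352.88
n_repairs = 40
MTTR = 352.88 / 40
MTTR = 8.822

8.822


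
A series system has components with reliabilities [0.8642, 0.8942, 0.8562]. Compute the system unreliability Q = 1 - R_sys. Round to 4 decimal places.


Components: [0.8642, 0.8942, 0.8562]
After component 1: product = 0.8642
After component 2: product = 0.7728
After component 3: product = 0.6616
R_sys = 0.6616
Q = 1 - 0.6616 = 0.3384

0.3384


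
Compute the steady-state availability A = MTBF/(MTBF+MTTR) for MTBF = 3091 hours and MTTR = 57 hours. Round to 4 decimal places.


MTBF = 3091
MTTR = 57
MTBF + MTTR = 3148
A = 3091 / 3148
A = 0.9819

0.9819


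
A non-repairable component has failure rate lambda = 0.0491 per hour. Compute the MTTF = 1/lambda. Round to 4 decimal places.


lambda = 0.0491
MTTF = 1 / 0.0491
MTTF = 20.3666

20.3666


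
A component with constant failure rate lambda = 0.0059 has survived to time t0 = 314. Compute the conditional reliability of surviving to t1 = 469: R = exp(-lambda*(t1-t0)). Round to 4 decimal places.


lambda = 0.0059
t0 = 314, t1 = 469
t1 - t0 = 155
lambda * (t1-t0) = 0.0059 * 155 = 0.9145
R = exp(-0.9145)
R = 0.4007

0.4007


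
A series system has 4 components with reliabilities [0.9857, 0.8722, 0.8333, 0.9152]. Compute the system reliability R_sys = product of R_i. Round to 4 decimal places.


Components: [0.9857, 0.8722, 0.8333, 0.9152]
After component 1 (R=0.9857): product = 0.9857
After component 2 (R=0.8722): product = 0.8597
After component 3 (R=0.8333): product = 0.7164
After component 4 (R=0.9152): product = 0.6557
R_sys = 0.6557

0.6557


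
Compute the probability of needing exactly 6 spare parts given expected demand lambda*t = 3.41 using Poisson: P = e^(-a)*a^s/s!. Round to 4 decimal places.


a = 3.41, s = 6
e^(-a) = e^(-3.41) = 0.033
a^s = 3.41^6 = 1572.2669
s! = 720
P = 0.033 * 1572.2669 / 720
P = 0.0722

0.0722


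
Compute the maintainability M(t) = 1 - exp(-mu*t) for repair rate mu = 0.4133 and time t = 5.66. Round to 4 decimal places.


mu = 0.4133, t = 5.66
mu * t = 0.4133 * 5.66 = 2.3393
exp(-2.3393) = 0.0964
M(t) = 1 - 0.0964
M(t) = 0.9036

0.9036


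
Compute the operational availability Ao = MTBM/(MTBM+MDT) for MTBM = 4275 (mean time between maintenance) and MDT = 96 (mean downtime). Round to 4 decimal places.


MTBM = 4275
MDT = 96
MTBM + MDT = 4371
Ao = 4275 / 4371
Ao = 0.978

0.978


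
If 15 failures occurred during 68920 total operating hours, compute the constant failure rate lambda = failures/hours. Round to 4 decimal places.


failures = 15
total_hours = 68920
lambda = 15 / 68920
lambda = 0.0002

0.0002


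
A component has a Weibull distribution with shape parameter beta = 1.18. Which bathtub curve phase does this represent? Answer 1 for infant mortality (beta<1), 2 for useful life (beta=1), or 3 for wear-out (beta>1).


beta = 1.18
Compare beta to 1:
beta < 1 => infant mortality (phase 1)
beta = 1 => useful life (phase 2)
beta > 1 => wear-out (phase 3)
Since beta = 1.18, this is wear-out (increasing failure rate)
Phase = 3

3


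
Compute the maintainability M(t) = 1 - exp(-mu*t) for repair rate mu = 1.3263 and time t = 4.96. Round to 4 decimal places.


mu = 1.3263, t = 4.96
mu * t = 1.3263 * 4.96 = 6.5784
exp(-6.5784) = 0.0014
M(t) = 1 - 0.0014
M(t) = 0.9986

0.9986


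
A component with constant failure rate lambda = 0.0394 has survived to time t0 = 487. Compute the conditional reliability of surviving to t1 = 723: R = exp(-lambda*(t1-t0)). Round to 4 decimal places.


lambda = 0.0394
t0 = 487, t1 = 723
t1 - t0 = 236
lambda * (t1-t0) = 0.0394 * 236 = 9.2984
R = exp(-9.2984)
R = 0.0001

0.0001


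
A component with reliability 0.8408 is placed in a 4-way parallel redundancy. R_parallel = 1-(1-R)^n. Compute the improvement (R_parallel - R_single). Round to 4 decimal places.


R_single = 0.8408, n = 4
1 - R_single = 0.1592
(1 - R_single)^n = 0.1592^4 = 0.0006
R_parallel = 1 - 0.0006 = 0.9994
Improvement = 0.9994 - 0.8408
Improvement = 0.1586

0.1586


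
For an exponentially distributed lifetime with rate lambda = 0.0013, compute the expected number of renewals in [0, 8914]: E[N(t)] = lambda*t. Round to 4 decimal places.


lambda = 0.0013
t = 8914
E[N(t)] = lambda * t
E[N(t)] = 0.0013 * 8914
E[N(t)] = 11.5882

11.5882


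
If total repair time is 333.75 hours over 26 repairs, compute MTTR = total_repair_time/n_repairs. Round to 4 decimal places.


total_repair_time = 333.75
n_repairs = 26
MTTR = 333.75 / 26
MTTR = 12.8365

12.8365


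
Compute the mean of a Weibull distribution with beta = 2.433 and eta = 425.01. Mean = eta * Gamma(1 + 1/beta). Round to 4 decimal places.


beta = 2.433, eta = 425.01
1/beta = 0.411
1 + 1/beta = 1.411
Gamma(1.411) = 0.8867
Mean = 425.01 * 0.8867
Mean = 376.8645

376.8645


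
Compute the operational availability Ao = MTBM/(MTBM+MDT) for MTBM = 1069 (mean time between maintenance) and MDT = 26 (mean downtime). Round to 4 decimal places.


MTBM = 1069
MDT = 26
MTBM + MDT = 1095
Ao = 1069 / 1095
Ao = 0.9763

0.9763


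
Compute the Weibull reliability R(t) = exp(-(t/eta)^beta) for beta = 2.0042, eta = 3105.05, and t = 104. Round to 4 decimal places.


beta = 2.0042, eta = 3105.05, t = 104
t/eta = 104 / 3105.05 = 0.0335
(t/eta)^beta = 0.0335^2.0042 = 0.0011
R(t) = exp(-0.0011)
R(t) = 0.9989

0.9989


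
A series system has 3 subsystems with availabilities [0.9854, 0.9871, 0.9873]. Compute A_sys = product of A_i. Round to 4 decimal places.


Subsystems: [0.9854, 0.9871, 0.9873]
After subsystem 1 (A=0.9854): product = 0.9854
After subsystem 2 (A=0.9871): product = 0.9727
After subsystem 3 (A=0.9873): product = 0.9603
A_sys = 0.9603

0.9603


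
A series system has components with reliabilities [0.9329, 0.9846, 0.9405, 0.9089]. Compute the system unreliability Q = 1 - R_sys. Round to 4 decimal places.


Components: [0.9329, 0.9846, 0.9405, 0.9089]
After component 1: product = 0.9329
After component 2: product = 0.9185
After component 3: product = 0.8639
After component 4: product = 0.7852
R_sys = 0.7852
Q = 1 - 0.7852 = 0.2148

0.2148


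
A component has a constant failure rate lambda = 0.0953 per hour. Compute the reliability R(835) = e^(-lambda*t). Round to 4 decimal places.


lambda = 0.0953
t = 835
lambda * t = 79.5755
R(t) = e^(-79.5755)
R(t) = 0.0

0.0


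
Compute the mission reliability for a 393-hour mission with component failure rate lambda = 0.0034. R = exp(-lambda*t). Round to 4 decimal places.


lambda = 0.0034
mission_time = 393
lambda * t = 0.0034 * 393 = 1.3362
R = exp(-1.3362)
R = 0.2628

0.2628


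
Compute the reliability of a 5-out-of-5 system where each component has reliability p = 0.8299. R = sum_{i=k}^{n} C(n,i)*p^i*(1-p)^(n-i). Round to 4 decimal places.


k = 5, n = 5, p = 0.8299
i=5: C(5,5)=1 * 0.8299^5 * 0.1701^0 = 0.3937
R = sum of terms = 0.3937

0.3937


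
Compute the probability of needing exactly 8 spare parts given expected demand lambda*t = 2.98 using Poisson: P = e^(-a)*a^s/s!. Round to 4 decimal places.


a = 2.98, s = 8
e^(-a) = e^(-2.98) = 0.0508
a^s = 2.98^8 = 6219.1368
s! = 40320
P = 0.0508 * 6219.1368 / 40320
P = 0.0078

0.0078


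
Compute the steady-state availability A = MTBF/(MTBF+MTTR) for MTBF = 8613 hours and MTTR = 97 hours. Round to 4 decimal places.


MTBF = 8613
MTTR = 97
MTBF + MTTR = 8710
A = 8613 / 8710
A = 0.9889

0.9889


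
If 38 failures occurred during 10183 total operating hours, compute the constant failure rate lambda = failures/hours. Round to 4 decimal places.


failures = 38
total_hours = 10183
lambda = 38 / 10183
lambda = 0.0037

0.0037


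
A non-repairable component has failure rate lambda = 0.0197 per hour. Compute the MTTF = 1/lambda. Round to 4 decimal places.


lambda = 0.0197
MTTF = 1 / 0.0197
MTTF = 50.7614

50.7614


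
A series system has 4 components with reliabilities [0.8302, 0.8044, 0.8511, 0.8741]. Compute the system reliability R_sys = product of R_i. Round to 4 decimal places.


Components: [0.8302, 0.8044, 0.8511, 0.8741]
After component 1 (R=0.8302): product = 0.8302
After component 2 (R=0.8044): product = 0.6678
After component 3 (R=0.8511): product = 0.5684
After component 4 (R=0.8741): product = 0.4968
R_sys = 0.4968

0.4968


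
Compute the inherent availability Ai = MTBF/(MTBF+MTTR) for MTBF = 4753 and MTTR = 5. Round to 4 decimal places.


MTBF = 4753
MTTR = 5
MTBF + MTTR = 4758
Ai = 4753 / 4758
Ai = 0.9989

0.9989


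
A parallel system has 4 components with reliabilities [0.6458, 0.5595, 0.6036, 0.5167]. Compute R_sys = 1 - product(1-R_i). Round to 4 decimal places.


Components: [0.6458, 0.5595, 0.6036, 0.5167]
(1 - 0.6458) = 0.3542, running product = 0.3542
(1 - 0.5595) = 0.4405, running product = 0.156
(1 - 0.6036) = 0.3964, running product = 0.0618
(1 - 0.5167) = 0.4833, running product = 0.0299
Product of (1-R_i) = 0.0299
R_sys = 1 - 0.0299 = 0.9701

0.9701


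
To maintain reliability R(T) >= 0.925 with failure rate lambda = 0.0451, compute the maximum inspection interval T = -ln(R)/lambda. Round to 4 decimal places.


R_target = 0.925
lambda = 0.0451
-ln(0.925) = 0.078
T = 0.078 / 0.0451
T = 1.7286

1.7286


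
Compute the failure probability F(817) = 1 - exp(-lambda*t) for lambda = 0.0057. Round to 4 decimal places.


lambda = 0.0057, t = 817
lambda * t = 4.6569
exp(-4.6569) = 0.0095
F(t) = 1 - 0.0095
F(t) = 0.9905

0.9905


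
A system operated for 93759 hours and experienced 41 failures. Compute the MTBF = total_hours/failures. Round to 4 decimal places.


total_hours = 93759
failures = 41
MTBF = 93759 / 41
MTBF = 2286.8049

2286.8049


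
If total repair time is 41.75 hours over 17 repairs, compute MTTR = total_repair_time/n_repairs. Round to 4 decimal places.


total_repair_time = 41.75
n_repairs = 17
MTTR = 41.75 / 17
MTTR = 2.4559

2.4559


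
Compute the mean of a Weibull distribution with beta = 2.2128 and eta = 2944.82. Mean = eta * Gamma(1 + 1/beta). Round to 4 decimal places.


beta = 2.2128, eta = 2944.82
1/beta = 0.4519
1 + 1/beta = 1.4519
Gamma(1.4519) = 0.8856
Mean = 2944.82 * 0.8856
Mean = 2608.0615

2608.0615


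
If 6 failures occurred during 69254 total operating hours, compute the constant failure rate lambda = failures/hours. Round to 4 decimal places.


failures = 6
total_hours = 69254
lambda = 6 / 69254
lambda = 0.0001

0.0001


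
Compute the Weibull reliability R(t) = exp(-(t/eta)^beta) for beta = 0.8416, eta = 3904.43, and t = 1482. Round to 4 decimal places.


beta = 0.8416, eta = 3904.43, t = 1482
t/eta = 1482 / 3904.43 = 0.3796
(t/eta)^beta = 0.3796^0.8416 = 0.4425
R(t) = exp(-0.4425)
R(t) = 0.6424

0.6424


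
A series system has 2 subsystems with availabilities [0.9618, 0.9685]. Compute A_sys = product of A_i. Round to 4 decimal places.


Subsystems: [0.9618, 0.9685]
After subsystem 1 (A=0.9618): product = 0.9618
After subsystem 2 (A=0.9685): product = 0.9315
A_sys = 0.9315

0.9315


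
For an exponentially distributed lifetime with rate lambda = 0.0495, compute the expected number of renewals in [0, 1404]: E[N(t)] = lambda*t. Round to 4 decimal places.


lambda = 0.0495
t = 1404
E[N(t)] = lambda * t
E[N(t)] = 0.0495 * 1404
E[N(t)] = 69.498

69.498


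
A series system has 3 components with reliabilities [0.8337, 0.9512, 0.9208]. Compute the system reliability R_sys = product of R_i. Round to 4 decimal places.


Components: [0.8337, 0.9512, 0.9208]
After component 1 (R=0.8337): product = 0.8337
After component 2 (R=0.9512): product = 0.793
After component 3 (R=0.9208): product = 0.7302
R_sys = 0.7302

0.7302


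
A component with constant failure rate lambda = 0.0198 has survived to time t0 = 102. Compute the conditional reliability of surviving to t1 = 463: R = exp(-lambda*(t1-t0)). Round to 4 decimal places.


lambda = 0.0198
t0 = 102, t1 = 463
t1 - t0 = 361
lambda * (t1-t0) = 0.0198 * 361 = 7.1478
R = exp(-7.1478)
R = 0.0008

0.0008


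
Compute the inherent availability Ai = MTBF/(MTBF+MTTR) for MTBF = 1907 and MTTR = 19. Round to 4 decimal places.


MTBF = 1907
MTTR = 19
MTBF + MTTR = 1926
Ai = 1907 / 1926
Ai = 0.9901

0.9901


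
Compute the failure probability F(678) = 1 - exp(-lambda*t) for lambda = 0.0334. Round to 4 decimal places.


lambda = 0.0334, t = 678
lambda * t = 22.6452
exp(-22.6452) = 0.0
F(t) = 1 - 0.0
F(t) = 1.0

1.0


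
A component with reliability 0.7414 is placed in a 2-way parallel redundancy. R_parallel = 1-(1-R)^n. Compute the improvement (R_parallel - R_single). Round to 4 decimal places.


R_single = 0.7414, n = 2
1 - R_single = 0.2586
(1 - R_single)^n = 0.2586^2 = 0.0669
R_parallel = 1 - 0.0669 = 0.9331
Improvement = 0.9331 - 0.7414
Improvement = 0.1917

0.1917


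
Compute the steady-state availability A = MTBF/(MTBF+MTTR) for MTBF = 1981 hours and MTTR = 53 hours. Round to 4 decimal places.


MTBF = 1981
MTTR = 53
MTBF + MTTR = 2034
A = 1981 / 2034
A = 0.9739

0.9739


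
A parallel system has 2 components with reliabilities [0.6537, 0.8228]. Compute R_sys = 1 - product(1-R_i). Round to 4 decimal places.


Components: [0.6537, 0.8228]
(1 - 0.6537) = 0.3463, running product = 0.3463
(1 - 0.8228) = 0.1772, running product = 0.0614
Product of (1-R_i) = 0.0614
R_sys = 1 - 0.0614 = 0.9386

0.9386


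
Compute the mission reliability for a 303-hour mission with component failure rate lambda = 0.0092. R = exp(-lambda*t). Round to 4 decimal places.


lambda = 0.0092
mission_time = 303
lambda * t = 0.0092 * 303 = 2.7876
R = exp(-2.7876)
R = 0.0616

0.0616


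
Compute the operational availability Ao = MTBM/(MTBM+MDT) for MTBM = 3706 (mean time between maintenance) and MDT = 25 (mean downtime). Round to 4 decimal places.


MTBM = 3706
MDT = 25
MTBM + MDT = 3731
Ao = 3706 / 3731
Ao = 0.9933

0.9933


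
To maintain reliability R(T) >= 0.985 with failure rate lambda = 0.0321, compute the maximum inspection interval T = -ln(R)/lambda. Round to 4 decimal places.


R_target = 0.985
lambda = 0.0321
-ln(0.985) = 0.0151
T = 0.0151 / 0.0321
T = 0.4708

0.4708


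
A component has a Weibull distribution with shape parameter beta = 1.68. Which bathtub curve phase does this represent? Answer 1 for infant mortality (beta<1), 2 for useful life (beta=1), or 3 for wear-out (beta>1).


beta = 1.68
Compare beta to 1:
beta < 1 => infant mortality (phase 1)
beta = 1 => useful life (phase 2)
beta > 1 => wear-out (phase 3)
Since beta = 1.68, this is wear-out (increasing failure rate)
Phase = 3

3


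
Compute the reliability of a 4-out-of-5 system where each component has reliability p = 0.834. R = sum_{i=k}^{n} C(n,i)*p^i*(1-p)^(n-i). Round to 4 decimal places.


k = 4, n = 5, p = 0.834
i=4: C(5,4)=5 * 0.834^4 * 0.166^1 = 0.4016
i=5: C(5,5)=1 * 0.834^5 * 0.166^0 = 0.4035
R = sum of terms = 0.805

0.805


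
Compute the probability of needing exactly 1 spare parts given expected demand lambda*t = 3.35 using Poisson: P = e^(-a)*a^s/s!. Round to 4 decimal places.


a = 3.35, s = 1
e^(-a) = e^(-3.35) = 0.0351
a^s = 3.35^1 = 3.35
s! = 1
P = 0.0351 * 3.35 / 1
P = 0.1175

0.1175


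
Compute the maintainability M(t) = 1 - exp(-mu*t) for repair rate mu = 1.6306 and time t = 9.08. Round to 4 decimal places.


mu = 1.6306, t = 9.08
mu * t = 1.6306 * 9.08 = 14.8058
exp(-14.8058) = 0.0
M(t) = 1 - 0.0
M(t) = 1.0

1.0


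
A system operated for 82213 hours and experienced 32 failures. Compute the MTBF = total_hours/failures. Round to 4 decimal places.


total_hours = 82213
failures = 32
MTBF = 82213 / 32
MTBF = 2569.1562

2569.1562


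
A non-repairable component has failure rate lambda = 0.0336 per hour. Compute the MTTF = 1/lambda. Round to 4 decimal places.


lambda = 0.0336
MTTF = 1 / 0.0336
MTTF = 29.7619

29.7619


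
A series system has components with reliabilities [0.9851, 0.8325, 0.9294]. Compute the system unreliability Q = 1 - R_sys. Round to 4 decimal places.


Components: [0.9851, 0.8325, 0.9294]
After component 1: product = 0.9851
After component 2: product = 0.8201
After component 3: product = 0.7622
R_sys = 0.7622
Q = 1 - 0.7622 = 0.2378

0.2378


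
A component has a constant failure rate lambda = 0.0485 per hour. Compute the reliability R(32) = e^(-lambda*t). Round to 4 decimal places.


lambda = 0.0485
t = 32
lambda * t = 1.552
R(t) = e^(-1.552)
R(t) = 0.2118

0.2118


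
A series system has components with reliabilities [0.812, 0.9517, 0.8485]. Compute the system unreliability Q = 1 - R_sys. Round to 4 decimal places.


Components: [0.812, 0.9517, 0.8485]
After component 1: product = 0.812
After component 2: product = 0.7728
After component 3: product = 0.6557
R_sys = 0.6557
Q = 1 - 0.6557 = 0.3443

0.3443


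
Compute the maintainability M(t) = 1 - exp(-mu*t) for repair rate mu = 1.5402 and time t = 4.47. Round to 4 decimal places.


mu = 1.5402, t = 4.47
mu * t = 1.5402 * 4.47 = 6.8847
exp(-6.8847) = 0.001
M(t) = 1 - 0.001
M(t) = 0.999

0.999


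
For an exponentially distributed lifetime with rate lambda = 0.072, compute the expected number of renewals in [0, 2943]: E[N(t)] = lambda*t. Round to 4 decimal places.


lambda = 0.072
t = 2943
E[N(t)] = lambda * t
E[N(t)] = 0.072 * 2943
E[N(t)] = 211.896

211.896


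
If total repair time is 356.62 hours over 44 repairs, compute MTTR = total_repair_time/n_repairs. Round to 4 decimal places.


total_repair_time = 356.62
n_repairs = 44
MTTR = 356.62 / 44
MTTR = 8.105

8.105


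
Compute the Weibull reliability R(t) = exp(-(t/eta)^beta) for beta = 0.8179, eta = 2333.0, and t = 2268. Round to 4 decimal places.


beta = 0.8179, eta = 2333.0, t = 2268
t/eta = 2268 / 2333.0 = 0.9721
(t/eta)^beta = 0.9721^0.8179 = 0.9772
R(t) = exp(-0.9772)
R(t) = 0.3764

0.3764


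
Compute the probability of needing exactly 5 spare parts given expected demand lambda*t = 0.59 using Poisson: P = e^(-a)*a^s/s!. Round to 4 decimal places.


a = 0.59, s = 5
e^(-a) = e^(-0.59) = 0.5543
a^s = 0.59^5 = 0.0715
s! = 120
P = 0.5543 * 0.0715 / 120
P = 0.0003

0.0003


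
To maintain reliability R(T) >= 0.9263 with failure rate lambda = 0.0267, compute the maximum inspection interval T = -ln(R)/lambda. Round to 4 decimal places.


R_target = 0.9263
lambda = 0.0267
-ln(0.9263) = 0.0766
T = 0.0766 / 0.0267
T = 2.8673

2.8673


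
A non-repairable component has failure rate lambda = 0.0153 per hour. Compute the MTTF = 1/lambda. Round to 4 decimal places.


lambda = 0.0153
MTTF = 1 / 0.0153
MTTF = 65.3595

65.3595


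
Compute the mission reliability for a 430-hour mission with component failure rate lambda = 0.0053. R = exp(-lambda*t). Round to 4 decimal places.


lambda = 0.0053
mission_time = 430
lambda * t = 0.0053 * 430 = 2.279
R = exp(-2.279)
R = 0.1024

0.1024


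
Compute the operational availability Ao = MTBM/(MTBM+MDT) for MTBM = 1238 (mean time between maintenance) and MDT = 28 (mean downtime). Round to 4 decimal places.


MTBM = 1238
MDT = 28
MTBM + MDT = 1266
Ao = 1238 / 1266
Ao = 0.9779

0.9779


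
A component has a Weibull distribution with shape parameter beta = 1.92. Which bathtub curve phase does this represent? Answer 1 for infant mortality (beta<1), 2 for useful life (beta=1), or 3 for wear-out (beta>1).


beta = 1.92
Compare beta to 1:
beta < 1 => infant mortality (phase 1)
beta = 1 => useful life (phase 2)
beta > 1 => wear-out (phase 3)
Since beta = 1.92, this is wear-out (increasing failure rate)
Phase = 3

3


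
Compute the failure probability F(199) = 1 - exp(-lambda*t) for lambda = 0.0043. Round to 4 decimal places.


lambda = 0.0043, t = 199
lambda * t = 0.8557
exp(-0.8557) = 0.425
F(t) = 1 - 0.425
F(t) = 0.575

0.575


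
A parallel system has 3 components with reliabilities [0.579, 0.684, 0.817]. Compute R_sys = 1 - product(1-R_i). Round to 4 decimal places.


Components: [0.579, 0.684, 0.817]
(1 - 0.579) = 0.421, running product = 0.421
(1 - 0.684) = 0.316, running product = 0.133
(1 - 0.817) = 0.183, running product = 0.0243
Product of (1-R_i) = 0.0243
R_sys = 1 - 0.0243 = 0.9757

0.9757


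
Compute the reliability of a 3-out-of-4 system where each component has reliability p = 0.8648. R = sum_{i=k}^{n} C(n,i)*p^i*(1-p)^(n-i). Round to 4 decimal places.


k = 3, n = 4, p = 0.8648
i=3: C(4,3)=4 * 0.8648^3 * 0.1352^1 = 0.3498
i=4: C(4,4)=1 * 0.8648^4 * 0.1352^0 = 0.5593
R = sum of terms = 0.9091

0.9091


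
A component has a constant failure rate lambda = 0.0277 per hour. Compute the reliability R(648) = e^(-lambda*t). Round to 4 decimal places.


lambda = 0.0277
t = 648
lambda * t = 17.9496
R(t) = e^(-17.9496)
R(t) = 0.0

0.0


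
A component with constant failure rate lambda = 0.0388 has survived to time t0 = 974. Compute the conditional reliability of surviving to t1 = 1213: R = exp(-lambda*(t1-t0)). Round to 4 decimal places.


lambda = 0.0388
t0 = 974, t1 = 1213
t1 - t0 = 239
lambda * (t1-t0) = 0.0388 * 239 = 9.2732
R = exp(-9.2732)
R = 0.0001

0.0001


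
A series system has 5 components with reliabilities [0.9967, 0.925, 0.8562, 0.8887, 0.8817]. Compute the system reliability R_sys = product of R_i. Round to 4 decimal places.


Components: [0.9967, 0.925, 0.8562, 0.8887, 0.8817]
After component 1 (R=0.9967): product = 0.9967
After component 2 (R=0.925): product = 0.9219
After component 3 (R=0.8562): product = 0.7894
After component 4 (R=0.8887): product = 0.7015
After component 5 (R=0.8817): product = 0.6185
R_sys = 0.6185

0.6185


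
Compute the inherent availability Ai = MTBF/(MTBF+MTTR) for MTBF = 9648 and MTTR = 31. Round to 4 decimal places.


MTBF = 9648
MTTR = 31
MTBF + MTTR = 9679
Ai = 9648 / 9679
Ai = 0.9968

0.9968


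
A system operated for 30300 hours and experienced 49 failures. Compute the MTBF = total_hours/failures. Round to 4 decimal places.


total_hours = 30300
failures = 49
MTBF = 30300 / 49
MTBF = 618.3673

618.3673


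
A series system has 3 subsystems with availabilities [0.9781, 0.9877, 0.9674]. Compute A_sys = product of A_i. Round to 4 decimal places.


Subsystems: [0.9781, 0.9877, 0.9674]
After subsystem 1 (A=0.9781): product = 0.9781
After subsystem 2 (A=0.9877): product = 0.9661
After subsystem 3 (A=0.9674): product = 0.9346
A_sys = 0.9346

0.9346


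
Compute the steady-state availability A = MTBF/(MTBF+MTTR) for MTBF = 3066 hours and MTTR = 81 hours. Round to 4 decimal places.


MTBF = 3066
MTTR = 81
MTBF + MTTR = 3147
A = 3066 / 3147
A = 0.9743

0.9743


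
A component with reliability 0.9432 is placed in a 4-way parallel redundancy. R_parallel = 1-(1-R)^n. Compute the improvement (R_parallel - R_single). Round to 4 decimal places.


R_single = 0.9432, n = 4
1 - R_single = 0.0568
(1 - R_single)^n = 0.0568^4 = 0.0
R_parallel = 1 - 0.0 = 1.0
Improvement = 1.0 - 0.9432
Improvement = 0.0568

0.0568


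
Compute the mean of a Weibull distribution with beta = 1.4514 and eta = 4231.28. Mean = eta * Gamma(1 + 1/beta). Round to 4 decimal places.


beta = 1.4514, eta = 4231.28
1/beta = 0.689
1 + 1/beta = 1.689
Gamma(1.689) = 0.9066
Mean = 4231.28 * 0.9066
Mean = 3836.072

3836.072


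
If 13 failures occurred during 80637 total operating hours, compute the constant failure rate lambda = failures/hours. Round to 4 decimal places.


failures = 13
total_hours = 80637
lambda = 13 / 80637
lambda = 0.0002

0.0002


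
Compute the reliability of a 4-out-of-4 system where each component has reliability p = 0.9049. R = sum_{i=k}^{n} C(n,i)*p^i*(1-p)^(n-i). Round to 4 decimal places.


k = 4, n = 4, p = 0.9049
i=4: C(4,4)=1 * 0.9049^4 * 0.0951^0 = 0.6705
R = sum of terms = 0.6705

0.6705


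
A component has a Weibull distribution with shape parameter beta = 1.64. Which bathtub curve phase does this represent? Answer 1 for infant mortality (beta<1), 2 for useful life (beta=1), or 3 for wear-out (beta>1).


beta = 1.64
Compare beta to 1:
beta < 1 => infant mortality (phase 1)
beta = 1 => useful life (phase 2)
beta > 1 => wear-out (phase 3)
Since beta = 1.64, this is wear-out (increasing failure rate)
Phase = 3

3


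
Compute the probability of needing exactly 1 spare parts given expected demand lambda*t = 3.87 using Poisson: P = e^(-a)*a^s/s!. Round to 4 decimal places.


a = 3.87, s = 1
e^(-a) = e^(-3.87) = 0.0209
a^s = 3.87^1 = 3.87
s! = 1
P = 0.0209 * 3.87 / 1
P = 0.0807

0.0807


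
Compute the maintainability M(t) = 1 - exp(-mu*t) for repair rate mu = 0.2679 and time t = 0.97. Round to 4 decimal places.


mu = 0.2679, t = 0.97
mu * t = 0.2679 * 0.97 = 0.2599
exp(-0.2599) = 0.7712
M(t) = 1 - 0.7712
M(t) = 0.2288

0.2288


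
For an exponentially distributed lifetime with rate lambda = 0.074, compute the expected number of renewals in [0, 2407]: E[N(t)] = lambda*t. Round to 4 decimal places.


lambda = 0.074
t = 2407
E[N(t)] = lambda * t
E[N(t)] = 0.074 * 2407
E[N(t)] = 178.118

178.118


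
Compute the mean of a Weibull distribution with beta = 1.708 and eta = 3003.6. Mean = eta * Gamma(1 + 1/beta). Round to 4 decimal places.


beta = 1.708, eta = 3003.6
1/beta = 0.5855
1 + 1/beta = 1.5855
Gamma(1.5855) = 0.892
Mean = 3003.6 * 0.892
Mean = 2679.0988

2679.0988


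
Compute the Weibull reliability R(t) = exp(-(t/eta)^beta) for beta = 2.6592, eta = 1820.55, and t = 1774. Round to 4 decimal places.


beta = 2.6592, eta = 1820.55, t = 1774
t/eta = 1774 / 1820.55 = 0.9744
(t/eta)^beta = 0.9744^2.6592 = 0.9334
R(t) = exp(-0.9334)
R(t) = 0.3932

0.3932


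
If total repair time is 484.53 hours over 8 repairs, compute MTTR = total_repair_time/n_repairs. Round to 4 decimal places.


total_repair_time = 484.53
n_repairs = 8
MTTR = 484.53 / 8
MTTR = 60.5662

60.5662


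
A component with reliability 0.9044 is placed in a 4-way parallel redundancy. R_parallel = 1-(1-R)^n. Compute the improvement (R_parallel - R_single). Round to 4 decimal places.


R_single = 0.9044, n = 4
1 - R_single = 0.0956
(1 - R_single)^n = 0.0956^4 = 0.0001
R_parallel = 1 - 0.0001 = 0.9999
Improvement = 0.9999 - 0.9044
Improvement = 0.0955

0.0955


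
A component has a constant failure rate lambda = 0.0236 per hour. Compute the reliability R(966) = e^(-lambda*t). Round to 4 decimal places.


lambda = 0.0236
t = 966
lambda * t = 22.7976
R(t) = e^(-22.7976)
R(t) = 0.0

0.0


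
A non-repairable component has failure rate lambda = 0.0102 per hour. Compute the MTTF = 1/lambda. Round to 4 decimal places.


lambda = 0.0102
MTTF = 1 / 0.0102
MTTF = 98.0392

98.0392


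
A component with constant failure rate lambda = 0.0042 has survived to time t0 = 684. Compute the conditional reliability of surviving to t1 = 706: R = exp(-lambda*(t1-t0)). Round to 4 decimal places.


lambda = 0.0042
t0 = 684, t1 = 706
t1 - t0 = 22
lambda * (t1-t0) = 0.0042 * 22 = 0.0924
R = exp(-0.0924)
R = 0.9117

0.9117


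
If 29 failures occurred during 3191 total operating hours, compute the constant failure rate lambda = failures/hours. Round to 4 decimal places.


failures = 29
total_hours = 3191
lambda = 29 / 3191
lambda = 0.0091

0.0091


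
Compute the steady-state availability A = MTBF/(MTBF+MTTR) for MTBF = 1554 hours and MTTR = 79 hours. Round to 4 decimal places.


MTBF = 1554
MTTR = 79
MTBF + MTTR = 1633
A = 1554 / 1633
A = 0.9516

0.9516


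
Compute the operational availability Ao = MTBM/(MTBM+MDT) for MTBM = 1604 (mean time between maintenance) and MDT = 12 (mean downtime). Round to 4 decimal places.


MTBM = 1604
MDT = 12
MTBM + MDT = 1616
Ao = 1604 / 1616
Ao = 0.9926

0.9926


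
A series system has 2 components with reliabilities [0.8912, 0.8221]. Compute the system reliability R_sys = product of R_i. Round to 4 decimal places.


Components: [0.8912, 0.8221]
After component 1 (R=0.8912): product = 0.8912
After component 2 (R=0.8221): product = 0.7327
R_sys = 0.7327

0.7327


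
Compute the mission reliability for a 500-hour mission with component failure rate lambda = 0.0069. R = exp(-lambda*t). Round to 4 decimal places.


lambda = 0.0069
mission_time = 500
lambda * t = 0.0069 * 500 = 3.45
R = exp(-3.45)
R = 0.0317

0.0317


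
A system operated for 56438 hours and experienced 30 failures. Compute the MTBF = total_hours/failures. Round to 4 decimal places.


total_hours = 56438
failures = 30
MTBF = 56438 / 30
MTBF = 1881.2667

1881.2667


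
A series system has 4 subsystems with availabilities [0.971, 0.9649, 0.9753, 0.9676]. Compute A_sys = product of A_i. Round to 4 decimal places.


Subsystems: [0.971, 0.9649, 0.9753, 0.9676]
After subsystem 1 (A=0.971): product = 0.971
After subsystem 2 (A=0.9649): product = 0.9369
After subsystem 3 (A=0.9753): product = 0.9138
After subsystem 4 (A=0.9676): product = 0.8842
A_sys = 0.8842

0.8842


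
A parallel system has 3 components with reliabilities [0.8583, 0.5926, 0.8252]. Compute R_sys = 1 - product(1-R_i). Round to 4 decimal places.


Components: [0.8583, 0.5926, 0.8252]
(1 - 0.8583) = 0.1417, running product = 0.1417
(1 - 0.5926) = 0.4074, running product = 0.0577
(1 - 0.8252) = 0.1748, running product = 0.0101
Product of (1-R_i) = 0.0101
R_sys = 1 - 0.0101 = 0.9899

0.9899


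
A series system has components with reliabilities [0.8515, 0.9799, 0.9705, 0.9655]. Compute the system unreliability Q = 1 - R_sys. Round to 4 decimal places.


Components: [0.8515, 0.9799, 0.9705, 0.9655]
After component 1: product = 0.8515
After component 2: product = 0.8344
After component 3: product = 0.8098
After component 4: product = 0.7818
R_sys = 0.7818
Q = 1 - 0.7818 = 0.2182

0.2182


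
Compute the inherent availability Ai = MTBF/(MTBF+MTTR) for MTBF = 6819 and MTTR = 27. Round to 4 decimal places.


MTBF = 6819
MTTR = 27
MTBF + MTTR = 6846
Ai = 6819 / 6846
Ai = 0.9961

0.9961


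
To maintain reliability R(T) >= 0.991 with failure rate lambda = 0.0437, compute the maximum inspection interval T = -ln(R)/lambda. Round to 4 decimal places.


R_target = 0.991
lambda = 0.0437
-ln(0.991) = 0.009
T = 0.009 / 0.0437
T = 0.2069

0.2069


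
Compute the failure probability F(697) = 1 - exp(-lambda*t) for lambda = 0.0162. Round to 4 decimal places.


lambda = 0.0162, t = 697
lambda * t = 11.2914
exp(-11.2914) = 0.0
F(t) = 1 - 0.0
F(t) = 1.0

1.0


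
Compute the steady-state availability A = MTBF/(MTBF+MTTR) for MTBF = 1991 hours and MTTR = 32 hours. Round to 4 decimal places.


MTBF = 1991
MTTR = 32
MTBF + MTTR = 2023
A = 1991 / 2023
A = 0.9842

0.9842


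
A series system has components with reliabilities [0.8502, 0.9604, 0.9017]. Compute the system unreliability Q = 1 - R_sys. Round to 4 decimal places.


Components: [0.8502, 0.9604, 0.9017]
After component 1: product = 0.8502
After component 2: product = 0.8165
After component 3: product = 0.7363
R_sys = 0.7363
Q = 1 - 0.7363 = 0.2637

0.2637


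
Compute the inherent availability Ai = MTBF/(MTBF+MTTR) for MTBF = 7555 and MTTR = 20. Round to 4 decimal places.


MTBF = 7555
MTTR = 20
MTBF + MTTR = 7575
Ai = 7555 / 7575
Ai = 0.9974

0.9974


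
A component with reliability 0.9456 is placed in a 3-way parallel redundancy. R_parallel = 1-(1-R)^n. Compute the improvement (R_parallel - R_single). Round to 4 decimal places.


R_single = 0.9456, n = 3
1 - R_single = 0.0544
(1 - R_single)^n = 0.0544^3 = 0.0002
R_parallel = 1 - 0.0002 = 0.9998
Improvement = 0.9998 - 0.9456
Improvement = 0.0542

0.0542


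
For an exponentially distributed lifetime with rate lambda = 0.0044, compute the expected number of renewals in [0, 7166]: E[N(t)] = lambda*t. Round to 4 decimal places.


lambda = 0.0044
t = 7166
E[N(t)] = lambda * t
E[N(t)] = 0.0044 * 7166
E[N(t)] = 31.5304

31.5304


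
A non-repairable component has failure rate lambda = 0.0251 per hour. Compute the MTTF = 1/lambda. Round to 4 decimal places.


lambda = 0.0251
MTTF = 1 / 0.0251
MTTF = 39.8406

39.8406


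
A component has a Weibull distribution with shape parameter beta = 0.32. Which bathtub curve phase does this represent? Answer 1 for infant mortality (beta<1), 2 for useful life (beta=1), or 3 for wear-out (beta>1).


beta = 0.32
Compare beta to 1:
beta < 1 => infant mortality (phase 1)
beta = 1 => useful life (phase 2)
beta > 1 => wear-out (phase 3)
Since beta = 0.32, this is infant mortality (decreasing failure rate)
Phase = 1

1


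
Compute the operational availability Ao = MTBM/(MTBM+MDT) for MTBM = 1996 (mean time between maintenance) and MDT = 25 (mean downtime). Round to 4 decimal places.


MTBM = 1996
MDT = 25
MTBM + MDT = 2021
Ao = 1996 / 2021
Ao = 0.9876

0.9876


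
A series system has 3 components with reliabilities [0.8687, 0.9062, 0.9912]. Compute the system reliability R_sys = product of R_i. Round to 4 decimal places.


Components: [0.8687, 0.9062, 0.9912]
After component 1 (R=0.8687): product = 0.8687
After component 2 (R=0.9062): product = 0.7872
After component 3 (R=0.9912): product = 0.7803
R_sys = 0.7803

0.7803


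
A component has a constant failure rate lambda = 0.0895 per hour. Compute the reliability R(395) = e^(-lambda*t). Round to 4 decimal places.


lambda = 0.0895
t = 395
lambda * t = 35.3525
R(t) = e^(-35.3525)
R(t) = 0.0

0.0


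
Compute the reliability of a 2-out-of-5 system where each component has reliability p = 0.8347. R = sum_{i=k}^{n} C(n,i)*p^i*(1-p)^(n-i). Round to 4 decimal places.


k = 2, n = 5, p = 0.8347
i=2: C(5,2)=10 * 0.8347^2 * 0.1653^3 = 0.0315
i=3: C(5,3)=10 * 0.8347^3 * 0.1653^2 = 0.1589
i=4: C(5,4)=5 * 0.8347^4 * 0.1653^1 = 0.4012
i=5: C(5,5)=1 * 0.8347^5 * 0.1653^0 = 0.4052
R = sum of terms = 0.9968

0.9968
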